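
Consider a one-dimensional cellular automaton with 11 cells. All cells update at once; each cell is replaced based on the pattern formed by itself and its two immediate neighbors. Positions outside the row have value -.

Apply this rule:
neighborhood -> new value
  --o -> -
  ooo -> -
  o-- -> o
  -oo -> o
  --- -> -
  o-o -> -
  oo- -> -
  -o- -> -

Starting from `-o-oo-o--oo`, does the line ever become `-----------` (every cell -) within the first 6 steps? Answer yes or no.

no

---o---o-o-
----o-----o
-----o-----
------o----
-------o---
--------o--
step 6 is --------o--, still not uniform -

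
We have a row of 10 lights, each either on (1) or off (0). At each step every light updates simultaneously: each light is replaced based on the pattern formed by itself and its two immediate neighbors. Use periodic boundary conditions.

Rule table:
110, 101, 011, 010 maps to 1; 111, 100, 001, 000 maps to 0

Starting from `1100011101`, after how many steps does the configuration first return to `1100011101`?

0100010111
1100011101

2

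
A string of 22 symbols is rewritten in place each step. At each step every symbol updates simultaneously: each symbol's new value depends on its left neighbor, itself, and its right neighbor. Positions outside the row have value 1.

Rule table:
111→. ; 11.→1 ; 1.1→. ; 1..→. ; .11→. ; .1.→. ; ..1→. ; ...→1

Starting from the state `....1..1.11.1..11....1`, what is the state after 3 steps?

........1.1...1.11....

.11.......1.....1.11..
..1.11111...111....1..
........1.1...1.11....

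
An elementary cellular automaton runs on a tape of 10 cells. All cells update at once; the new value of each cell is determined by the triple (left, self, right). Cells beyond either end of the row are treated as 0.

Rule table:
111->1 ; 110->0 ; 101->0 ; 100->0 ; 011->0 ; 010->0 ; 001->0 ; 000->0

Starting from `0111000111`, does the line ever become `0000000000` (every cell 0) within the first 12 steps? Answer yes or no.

yes

0010000010
0000000000
all cells are 0 at step 2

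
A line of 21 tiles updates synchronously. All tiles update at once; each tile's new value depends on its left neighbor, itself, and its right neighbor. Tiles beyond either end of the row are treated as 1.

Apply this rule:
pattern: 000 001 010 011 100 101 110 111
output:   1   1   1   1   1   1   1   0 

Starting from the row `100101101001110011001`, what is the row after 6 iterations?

000000000001110000000

111111111111011111111
000000000001110000000
111111111111011111111  (repeats iteration 1; period 2)
iteration 6: 000000000001110000000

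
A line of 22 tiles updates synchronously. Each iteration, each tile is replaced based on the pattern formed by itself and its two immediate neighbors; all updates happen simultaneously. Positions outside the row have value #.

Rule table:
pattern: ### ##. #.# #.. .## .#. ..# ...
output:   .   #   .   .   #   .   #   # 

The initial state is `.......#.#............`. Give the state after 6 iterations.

.######....###########
.#....#.####..........
...###..#..#.#########
.###.#.#..#..#........
.#.#.....#..#..#######
.....####..#..##......

.....####..#..##......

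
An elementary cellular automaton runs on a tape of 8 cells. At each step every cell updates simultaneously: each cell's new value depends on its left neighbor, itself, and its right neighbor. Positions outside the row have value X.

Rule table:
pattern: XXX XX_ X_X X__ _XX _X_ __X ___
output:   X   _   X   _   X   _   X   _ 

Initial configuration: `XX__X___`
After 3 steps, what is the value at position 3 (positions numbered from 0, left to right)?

_

step 1: X__X___X
step 2: __X___XX
step 3: _X___XXX
position 3 holds _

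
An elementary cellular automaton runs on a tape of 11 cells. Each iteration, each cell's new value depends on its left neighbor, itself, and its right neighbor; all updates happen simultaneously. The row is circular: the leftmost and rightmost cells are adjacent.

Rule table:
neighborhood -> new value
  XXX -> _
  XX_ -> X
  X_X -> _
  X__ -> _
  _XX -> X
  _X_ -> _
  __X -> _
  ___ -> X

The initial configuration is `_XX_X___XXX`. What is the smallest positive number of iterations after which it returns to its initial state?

12

iteration 1: _XX___X_X_X
iteration 2: _XX_X______
iteration 3: _XX___XXXXX
iteration 4: _XX_X_X___X
iteration 5: _XX_____X__
iteration 6: _XX_XXX___X
iteration 7: _XX_X_X_X__
iteration 8: _XX_______X
iteration 9: _XX_XXXXX__
iteration 10: _XX_X___X_X
iteration 11: _XX___X____
iteration 12: _XX_X___XXX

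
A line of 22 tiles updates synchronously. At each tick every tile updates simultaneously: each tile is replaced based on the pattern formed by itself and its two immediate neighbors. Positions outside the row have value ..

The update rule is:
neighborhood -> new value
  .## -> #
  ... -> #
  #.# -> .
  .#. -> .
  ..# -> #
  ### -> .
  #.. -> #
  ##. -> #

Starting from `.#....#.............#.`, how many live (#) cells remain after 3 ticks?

17

tick 1: #.####.#############.#
tick 2: ..#..#.#...........#..
tick 3: ##.##...###########.##
count of #: 17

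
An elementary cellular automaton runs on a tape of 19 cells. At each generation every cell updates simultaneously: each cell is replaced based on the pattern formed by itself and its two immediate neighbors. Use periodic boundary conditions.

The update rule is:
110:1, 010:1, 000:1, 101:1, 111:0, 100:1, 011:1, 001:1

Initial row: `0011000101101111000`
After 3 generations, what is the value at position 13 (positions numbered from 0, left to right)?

0

1111111111111001111
0000000000001111000
1111111111111001111
position 13 holds 0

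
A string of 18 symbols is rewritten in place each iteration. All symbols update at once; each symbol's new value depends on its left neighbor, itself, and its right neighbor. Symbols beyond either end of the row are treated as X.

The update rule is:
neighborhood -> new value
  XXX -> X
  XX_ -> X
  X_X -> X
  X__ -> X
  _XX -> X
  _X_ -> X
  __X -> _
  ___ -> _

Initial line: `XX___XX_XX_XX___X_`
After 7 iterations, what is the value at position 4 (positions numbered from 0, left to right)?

XXX__XXXXXXXXX__XX
XXXX_XXXXXXXXXX_XX
XXXXXXXXXXXXXXXXXX
XXXXXXXXXXXXXXXXXX  (fixed point — unchanged through iteration 7)
position 4 holds X

X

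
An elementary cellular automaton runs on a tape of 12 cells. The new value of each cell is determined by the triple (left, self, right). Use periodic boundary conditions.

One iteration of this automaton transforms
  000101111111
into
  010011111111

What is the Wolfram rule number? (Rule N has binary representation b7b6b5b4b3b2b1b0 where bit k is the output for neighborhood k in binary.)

position 6: 111 → 1  (bit 7 = 1)
position 11: 110 → 1  (bit 6 = 1)
position 4: 101 → 1  (bit 5 = 1)
position 0: 100 → 0  (bit 4 = 0)
position 5: 011 → 1  (bit 3 = 1)
position 3: 010 → 0  (bit 2 = 0)
position 2: 001 → 0  (bit 1 = 0)
position 1: 000 → 1  (bit 0 = 1)
bits b7..b0 = 11101001 = 233

233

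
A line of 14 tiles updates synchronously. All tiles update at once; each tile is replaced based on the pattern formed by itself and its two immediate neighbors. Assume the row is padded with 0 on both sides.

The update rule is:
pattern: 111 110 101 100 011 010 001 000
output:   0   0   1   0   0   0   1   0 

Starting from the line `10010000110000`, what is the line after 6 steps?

00100000000000

00100001000000
01000010000000
10000100000000
00001000000000
00010000000000
00100000000000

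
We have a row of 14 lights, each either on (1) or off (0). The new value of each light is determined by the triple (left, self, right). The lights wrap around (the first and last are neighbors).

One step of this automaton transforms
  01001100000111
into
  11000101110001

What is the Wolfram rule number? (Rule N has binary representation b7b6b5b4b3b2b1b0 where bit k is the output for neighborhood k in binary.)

101

position 12: 111 → 0  (bit 7 = 0)
position 5: 110 → 1  (bit 6 = 1)
position 0: 101 → 1  (bit 5 = 1)
position 2: 100 → 0  (bit 4 = 0)
position 4: 011 → 0  (bit 3 = 0)
position 1: 010 → 1  (bit 2 = 1)
position 3: 001 → 0  (bit 1 = 0)
position 7: 000 → 1  (bit 0 = 1)
bits b7..b0 = 01100101 = 101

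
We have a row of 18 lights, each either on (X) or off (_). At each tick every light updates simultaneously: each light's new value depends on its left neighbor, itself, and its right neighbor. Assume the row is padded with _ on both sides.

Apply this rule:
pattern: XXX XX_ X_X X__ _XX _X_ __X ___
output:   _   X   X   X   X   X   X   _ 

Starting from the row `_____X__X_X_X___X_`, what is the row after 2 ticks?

____XXXXXXXXXX_XXX
___XX________XXX_X

___XX________XXX_X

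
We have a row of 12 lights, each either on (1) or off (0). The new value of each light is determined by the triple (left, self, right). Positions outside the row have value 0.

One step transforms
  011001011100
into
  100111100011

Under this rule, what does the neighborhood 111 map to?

At position 8 the neighborhood is 111; the next row has 0 there.

0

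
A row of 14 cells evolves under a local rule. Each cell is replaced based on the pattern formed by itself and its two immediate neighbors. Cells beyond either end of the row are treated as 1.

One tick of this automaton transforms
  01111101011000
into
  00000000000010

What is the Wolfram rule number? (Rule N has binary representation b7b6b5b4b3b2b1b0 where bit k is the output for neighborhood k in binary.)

position 2: 111 → 0  (bit 7 = 0)
position 5: 110 → 0  (bit 6 = 0)
position 0: 101 → 0  (bit 5 = 0)
position 11: 100 → 0  (bit 4 = 0)
position 1: 011 → 0  (bit 3 = 0)
position 7: 010 → 0  (bit 2 = 0)
position 13: 001 → 0  (bit 1 = 0)
position 12: 000 → 1  (bit 0 = 1)
bits b7..b0 = 00000001 = 1

1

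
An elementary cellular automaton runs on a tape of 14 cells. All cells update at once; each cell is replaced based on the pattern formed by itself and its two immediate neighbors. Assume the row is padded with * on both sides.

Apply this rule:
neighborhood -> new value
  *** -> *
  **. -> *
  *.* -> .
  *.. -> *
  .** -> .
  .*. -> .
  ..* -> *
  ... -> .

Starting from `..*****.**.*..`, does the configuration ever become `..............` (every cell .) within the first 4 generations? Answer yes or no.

generation 1: **.****..*..**
generation 2: **..*****.**.*
generation 3: ****.****..*..
generation 4: ****..*****.**
generation 4 is ****..*****.**, still not uniform .

no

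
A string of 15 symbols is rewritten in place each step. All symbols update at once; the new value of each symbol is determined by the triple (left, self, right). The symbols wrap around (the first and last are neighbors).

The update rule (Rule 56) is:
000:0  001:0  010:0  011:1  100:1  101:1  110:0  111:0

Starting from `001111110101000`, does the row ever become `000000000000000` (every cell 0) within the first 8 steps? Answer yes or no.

no

001000001010100
000100000101010
000010000010101
100001000001010
010000100000101
101000010000010
010100001000001
101010000100000
step 8 is 101010000100000, still not uniform 0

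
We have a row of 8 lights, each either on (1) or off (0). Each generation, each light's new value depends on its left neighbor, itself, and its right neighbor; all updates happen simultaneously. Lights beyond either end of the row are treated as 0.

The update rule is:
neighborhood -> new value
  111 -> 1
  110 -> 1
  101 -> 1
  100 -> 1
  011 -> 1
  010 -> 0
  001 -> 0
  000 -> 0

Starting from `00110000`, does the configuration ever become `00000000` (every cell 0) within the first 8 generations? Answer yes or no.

00111000
00111100
00111110
00111111
00111111  (fixed point — unchanged through generation 8)
generation 8 is 00111111, still not uniform 0

no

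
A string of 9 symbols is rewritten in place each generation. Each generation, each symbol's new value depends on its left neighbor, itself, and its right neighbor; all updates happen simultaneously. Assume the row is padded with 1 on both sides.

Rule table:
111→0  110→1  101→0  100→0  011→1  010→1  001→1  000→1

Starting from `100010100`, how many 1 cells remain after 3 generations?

5

generation 1: 101110101
generation 2: 101010101
generation 3: 101010101
count of 1: 5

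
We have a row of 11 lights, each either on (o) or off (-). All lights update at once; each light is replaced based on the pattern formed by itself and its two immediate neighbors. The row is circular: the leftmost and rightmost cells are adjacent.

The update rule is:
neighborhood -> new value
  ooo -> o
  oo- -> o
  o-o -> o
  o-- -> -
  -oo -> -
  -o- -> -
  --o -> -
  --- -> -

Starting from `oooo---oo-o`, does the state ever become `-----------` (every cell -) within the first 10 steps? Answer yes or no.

yes

step 1: oooo----oo-
step 2: -ooo-----oo
step 3: o-oo------o
step 4: oo-o-------
step 5: -oo--------
step 6: --o--------
step 7: -----------
all cells are - at step 7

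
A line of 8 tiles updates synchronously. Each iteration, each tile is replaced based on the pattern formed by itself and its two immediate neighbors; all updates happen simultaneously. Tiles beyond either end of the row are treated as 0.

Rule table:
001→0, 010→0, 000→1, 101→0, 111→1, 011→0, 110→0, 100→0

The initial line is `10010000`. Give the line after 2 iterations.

11110010

00000111
11110010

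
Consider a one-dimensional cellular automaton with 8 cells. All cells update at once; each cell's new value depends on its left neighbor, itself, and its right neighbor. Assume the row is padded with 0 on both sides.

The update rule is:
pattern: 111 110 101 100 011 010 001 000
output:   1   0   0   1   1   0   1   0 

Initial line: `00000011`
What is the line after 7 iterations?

10000000

00000110
00001101
00011000
00110100
01100010
11010101
10000000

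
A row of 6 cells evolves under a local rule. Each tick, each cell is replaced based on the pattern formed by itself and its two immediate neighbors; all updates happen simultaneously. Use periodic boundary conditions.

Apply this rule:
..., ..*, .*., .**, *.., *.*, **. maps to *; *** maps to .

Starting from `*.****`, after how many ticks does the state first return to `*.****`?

2

tick 1: ***...
tick 2: *.****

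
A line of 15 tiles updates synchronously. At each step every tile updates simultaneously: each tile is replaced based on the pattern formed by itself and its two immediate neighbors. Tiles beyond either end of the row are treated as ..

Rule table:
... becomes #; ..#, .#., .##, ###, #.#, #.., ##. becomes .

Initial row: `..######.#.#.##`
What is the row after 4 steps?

..#############

#..............
..#############
#..............  (repeats step 1; period 2)
step 4: ..#############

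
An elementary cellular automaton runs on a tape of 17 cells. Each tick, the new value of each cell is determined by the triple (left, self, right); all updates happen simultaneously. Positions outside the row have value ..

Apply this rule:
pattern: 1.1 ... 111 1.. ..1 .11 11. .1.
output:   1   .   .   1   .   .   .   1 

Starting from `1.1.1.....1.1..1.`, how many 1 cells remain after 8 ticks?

2

111111....1111.11
......1.......1..
......11......11.
........1.......1
........11......1
..........1.....1
..........11....1
............1...1
count of 1: 2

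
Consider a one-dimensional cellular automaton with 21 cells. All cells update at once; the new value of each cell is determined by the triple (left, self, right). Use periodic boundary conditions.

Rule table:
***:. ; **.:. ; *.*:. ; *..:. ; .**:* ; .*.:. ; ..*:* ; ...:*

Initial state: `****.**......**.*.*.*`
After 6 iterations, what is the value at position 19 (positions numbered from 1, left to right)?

.

.....*..******......*
.****..**......*****.
**....**..******.....
*..****..**......****
..**....**..******...
***..****..**......**
position 19 holds .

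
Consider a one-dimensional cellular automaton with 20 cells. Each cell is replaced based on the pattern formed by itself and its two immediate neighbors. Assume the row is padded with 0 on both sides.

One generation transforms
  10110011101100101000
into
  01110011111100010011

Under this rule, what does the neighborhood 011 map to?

1

At position 2 the neighborhood is 011; the next row has 1 there.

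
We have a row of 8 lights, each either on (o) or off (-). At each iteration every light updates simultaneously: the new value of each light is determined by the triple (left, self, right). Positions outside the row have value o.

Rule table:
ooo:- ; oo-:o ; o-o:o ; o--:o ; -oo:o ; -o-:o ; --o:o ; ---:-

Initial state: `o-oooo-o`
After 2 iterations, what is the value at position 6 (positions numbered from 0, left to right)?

ooo--ooo
--oooo--
position 6 holds -

-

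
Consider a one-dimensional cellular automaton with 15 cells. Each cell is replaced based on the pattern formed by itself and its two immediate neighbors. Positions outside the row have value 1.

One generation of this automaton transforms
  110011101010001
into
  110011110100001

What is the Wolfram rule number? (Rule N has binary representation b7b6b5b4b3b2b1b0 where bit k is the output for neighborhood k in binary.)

position 0: 111 → 1  (bit 7 = 1)
position 1: 110 → 1  (bit 6 = 1)
position 7: 101 → 1  (bit 5 = 1)
position 2: 100 → 0  (bit 4 = 0)
position 4: 011 → 1  (bit 3 = 1)
position 8: 010 → 0  (bit 2 = 0)
position 3: 001 → 0  (bit 1 = 0)
position 12: 000 → 0  (bit 0 = 0)
bits b7..b0 = 11101000 = 232

232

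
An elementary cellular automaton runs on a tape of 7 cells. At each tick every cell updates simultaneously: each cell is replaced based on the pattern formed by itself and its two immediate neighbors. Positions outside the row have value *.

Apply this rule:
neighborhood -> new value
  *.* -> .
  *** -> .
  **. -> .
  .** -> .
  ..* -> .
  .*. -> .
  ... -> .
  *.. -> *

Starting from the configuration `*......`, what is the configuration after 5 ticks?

..*..*.

.*.....
..*....
*..*...
.*..*..
..*..*.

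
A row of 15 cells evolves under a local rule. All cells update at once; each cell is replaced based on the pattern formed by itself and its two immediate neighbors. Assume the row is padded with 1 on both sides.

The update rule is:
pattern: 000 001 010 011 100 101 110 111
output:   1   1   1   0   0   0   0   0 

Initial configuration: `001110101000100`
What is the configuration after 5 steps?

010000101011101
010111101000000
010000001011111
010111111000000
010000000011111

010000000011111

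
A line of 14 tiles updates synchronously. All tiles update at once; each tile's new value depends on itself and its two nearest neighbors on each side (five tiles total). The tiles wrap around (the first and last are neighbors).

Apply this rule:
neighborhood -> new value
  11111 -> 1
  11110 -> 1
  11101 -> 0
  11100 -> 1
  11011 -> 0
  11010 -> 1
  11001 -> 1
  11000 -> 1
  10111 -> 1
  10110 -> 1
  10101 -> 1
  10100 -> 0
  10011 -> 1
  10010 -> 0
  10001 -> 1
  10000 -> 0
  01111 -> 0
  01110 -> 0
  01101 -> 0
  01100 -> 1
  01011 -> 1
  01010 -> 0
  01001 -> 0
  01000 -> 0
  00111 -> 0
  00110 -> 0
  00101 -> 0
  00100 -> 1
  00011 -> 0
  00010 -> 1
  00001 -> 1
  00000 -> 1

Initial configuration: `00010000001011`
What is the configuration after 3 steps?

11110011110111
11111100100101
01111110100011

01111110100011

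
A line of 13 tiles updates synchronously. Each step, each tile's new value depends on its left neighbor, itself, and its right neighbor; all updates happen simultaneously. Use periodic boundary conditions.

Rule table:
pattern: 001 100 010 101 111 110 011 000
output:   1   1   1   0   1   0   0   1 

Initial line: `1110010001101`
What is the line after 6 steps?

1101111110000
0000111101111
1111011000110
0110000111000
1001111010111
0110110010011

0110110010011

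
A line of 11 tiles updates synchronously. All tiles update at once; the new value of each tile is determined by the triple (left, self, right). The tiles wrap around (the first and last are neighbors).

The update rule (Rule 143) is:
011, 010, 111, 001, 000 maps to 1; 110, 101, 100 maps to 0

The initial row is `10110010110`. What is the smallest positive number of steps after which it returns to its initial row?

10100110100
10101100101
00101001101
01101011001
01001010011
01011010110
11010010100
10010110101
00110100101
01100101101
01001101001
01011001011
01010011010
11010110010
10010100110
10110101100
10100101001
00101101011
01101001010
11001011010
10011010010
10110010110

22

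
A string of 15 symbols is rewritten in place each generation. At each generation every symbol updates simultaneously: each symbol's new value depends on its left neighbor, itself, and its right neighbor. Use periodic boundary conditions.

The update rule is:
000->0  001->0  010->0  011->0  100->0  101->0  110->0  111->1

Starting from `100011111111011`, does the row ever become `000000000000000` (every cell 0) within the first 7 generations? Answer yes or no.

yes

000001111110001
000000111100000
000000011000000
000000000000000
all cells are 0 at generation 4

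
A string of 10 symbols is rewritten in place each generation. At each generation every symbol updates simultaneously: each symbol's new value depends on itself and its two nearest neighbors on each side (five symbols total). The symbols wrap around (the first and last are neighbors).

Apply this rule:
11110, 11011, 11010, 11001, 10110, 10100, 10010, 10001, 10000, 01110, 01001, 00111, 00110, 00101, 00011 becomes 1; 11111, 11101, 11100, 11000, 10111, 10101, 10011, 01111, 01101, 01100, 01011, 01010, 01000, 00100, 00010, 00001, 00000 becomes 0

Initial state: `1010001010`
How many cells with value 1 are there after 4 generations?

3

0010101000
0010001010
1000101010
1010100000
count of 1: 3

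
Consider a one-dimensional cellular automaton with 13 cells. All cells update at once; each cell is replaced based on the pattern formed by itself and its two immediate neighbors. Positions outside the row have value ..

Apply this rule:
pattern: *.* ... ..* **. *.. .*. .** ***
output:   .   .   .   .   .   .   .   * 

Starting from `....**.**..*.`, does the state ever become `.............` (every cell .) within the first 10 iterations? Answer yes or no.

iteration 1: .............
all cells are . at iteration 1

yes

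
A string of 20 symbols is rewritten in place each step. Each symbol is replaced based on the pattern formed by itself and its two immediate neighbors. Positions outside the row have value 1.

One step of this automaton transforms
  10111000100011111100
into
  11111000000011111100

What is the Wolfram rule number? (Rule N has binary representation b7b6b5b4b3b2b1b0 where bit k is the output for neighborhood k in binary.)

232

position 3: 111 → 1  (bit 7 = 1)
position 0: 110 → 1  (bit 6 = 1)
position 1: 101 → 1  (bit 5 = 1)
position 5: 100 → 0  (bit 4 = 0)
position 2: 011 → 1  (bit 3 = 1)
position 8: 010 → 0  (bit 2 = 0)
position 7: 001 → 0  (bit 1 = 0)
position 6: 000 → 0  (bit 0 = 0)
bits b7..b0 = 11101000 = 232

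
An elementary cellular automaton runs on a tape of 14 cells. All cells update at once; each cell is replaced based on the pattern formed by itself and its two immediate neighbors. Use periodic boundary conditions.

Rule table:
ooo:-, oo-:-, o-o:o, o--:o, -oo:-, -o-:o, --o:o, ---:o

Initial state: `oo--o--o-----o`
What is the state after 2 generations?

oo-----------o

--ooooooooooo-
oo-----------o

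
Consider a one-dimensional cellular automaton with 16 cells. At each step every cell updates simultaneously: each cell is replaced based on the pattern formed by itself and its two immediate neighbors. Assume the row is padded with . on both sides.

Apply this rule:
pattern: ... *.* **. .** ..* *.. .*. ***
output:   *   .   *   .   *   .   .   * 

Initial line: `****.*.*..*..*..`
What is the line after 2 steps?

*.**.****..*..*.

.***.....*..*..*
*.**.****..*..*.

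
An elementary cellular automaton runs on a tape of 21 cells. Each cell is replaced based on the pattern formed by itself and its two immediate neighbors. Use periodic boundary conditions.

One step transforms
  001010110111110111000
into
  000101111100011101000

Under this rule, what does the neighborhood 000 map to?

0

At position 0 the neighborhood is 000; the next row has 0 there.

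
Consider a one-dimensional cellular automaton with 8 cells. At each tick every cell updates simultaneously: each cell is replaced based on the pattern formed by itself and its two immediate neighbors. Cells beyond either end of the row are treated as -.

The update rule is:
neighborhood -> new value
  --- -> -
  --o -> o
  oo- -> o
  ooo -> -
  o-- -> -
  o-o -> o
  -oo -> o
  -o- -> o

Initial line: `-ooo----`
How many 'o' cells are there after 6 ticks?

tick 1: oo-o----
tick 2: oooo----
tick 3: o--o----
tick 4: o-oo----
tick 5: oooo----  (repeats tick 2; period 3)
tick 6: o--o----
count of o: 2

2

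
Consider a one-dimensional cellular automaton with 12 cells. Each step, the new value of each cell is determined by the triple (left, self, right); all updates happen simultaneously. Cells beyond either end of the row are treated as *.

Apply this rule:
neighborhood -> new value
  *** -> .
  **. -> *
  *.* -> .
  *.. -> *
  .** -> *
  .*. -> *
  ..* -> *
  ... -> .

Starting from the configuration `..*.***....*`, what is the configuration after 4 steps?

..*.*.**.**.

step 1: ***.*.**..**
step 2: ..*.*.*****.
step 3: ***.*.*...*.
step 4: ..*.*.**.**.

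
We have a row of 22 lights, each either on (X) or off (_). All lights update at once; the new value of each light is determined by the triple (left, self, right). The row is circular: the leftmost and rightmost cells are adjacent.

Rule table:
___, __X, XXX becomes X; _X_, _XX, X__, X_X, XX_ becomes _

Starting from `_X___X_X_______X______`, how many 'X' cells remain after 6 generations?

X__XX____XXXXXX__XXXXX
__X___XXX_XXXX__X_XXXX
_X__XX_X___XX__X___XX_
X__X_____XX___X__XX___
__X__XXXX___XX__X___XX
_X__X_XX__XX___X__XX__
count of X: 9

9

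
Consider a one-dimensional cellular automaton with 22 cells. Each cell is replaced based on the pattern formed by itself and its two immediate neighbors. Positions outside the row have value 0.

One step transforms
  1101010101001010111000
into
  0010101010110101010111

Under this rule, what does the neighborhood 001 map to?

At position 11 the neighborhood is 001; the next row has 1 there.

1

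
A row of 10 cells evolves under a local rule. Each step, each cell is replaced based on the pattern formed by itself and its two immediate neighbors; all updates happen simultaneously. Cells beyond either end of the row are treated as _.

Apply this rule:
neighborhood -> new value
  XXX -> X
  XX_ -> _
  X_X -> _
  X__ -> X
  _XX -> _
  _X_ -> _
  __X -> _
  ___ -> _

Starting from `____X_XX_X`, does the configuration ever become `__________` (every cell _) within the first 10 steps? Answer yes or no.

step 1: __________
all cells are _ at step 1

yes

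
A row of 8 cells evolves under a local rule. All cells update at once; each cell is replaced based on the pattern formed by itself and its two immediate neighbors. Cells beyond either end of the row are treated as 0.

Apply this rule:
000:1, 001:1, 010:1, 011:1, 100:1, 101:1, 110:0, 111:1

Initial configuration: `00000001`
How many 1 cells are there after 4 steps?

7

step 1: 11111111
step 2: 11111110
step 3: 11111101
step 4: 11111011
count of 1: 7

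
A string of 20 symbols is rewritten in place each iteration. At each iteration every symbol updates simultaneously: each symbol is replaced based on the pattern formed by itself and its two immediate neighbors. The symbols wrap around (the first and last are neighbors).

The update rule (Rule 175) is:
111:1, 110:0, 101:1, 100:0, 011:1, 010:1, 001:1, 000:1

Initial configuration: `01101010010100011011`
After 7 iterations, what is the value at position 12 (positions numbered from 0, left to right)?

1

11011110111101110110
10111101111011101101
01111011110111011011
11110111101110110110
11101111011101101101
11011110111011011011
10111101110110110111
position 12 holds 1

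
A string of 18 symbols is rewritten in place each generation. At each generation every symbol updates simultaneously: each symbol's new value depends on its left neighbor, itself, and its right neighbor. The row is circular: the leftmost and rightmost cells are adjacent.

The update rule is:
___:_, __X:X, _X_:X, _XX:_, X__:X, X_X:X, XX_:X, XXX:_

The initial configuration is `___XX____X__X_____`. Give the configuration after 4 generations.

__X_XX__XXXXXX____
_XXX_XXX_____XX___
X__XX__XX___X_XX__
XXX_XXX_XX_XXX_XXX

XXX_XXX_XX_XXX_XXX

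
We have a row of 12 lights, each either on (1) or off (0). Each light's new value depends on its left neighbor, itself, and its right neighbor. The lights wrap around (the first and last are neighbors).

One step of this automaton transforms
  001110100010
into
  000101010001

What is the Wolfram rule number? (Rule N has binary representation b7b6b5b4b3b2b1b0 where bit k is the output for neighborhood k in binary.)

176

position 3: 111 → 1  (bit 7 = 1)
position 4: 110 → 0  (bit 6 = 0)
position 5: 101 → 1  (bit 5 = 1)
position 7: 100 → 1  (bit 4 = 1)
position 2: 011 → 0  (bit 3 = 0)
position 6: 010 → 0  (bit 2 = 0)
position 1: 001 → 0  (bit 1 = 0)
position 0: 000 → 0  (bit 0 = 0)
bits b7..b0 = 10110000 = 176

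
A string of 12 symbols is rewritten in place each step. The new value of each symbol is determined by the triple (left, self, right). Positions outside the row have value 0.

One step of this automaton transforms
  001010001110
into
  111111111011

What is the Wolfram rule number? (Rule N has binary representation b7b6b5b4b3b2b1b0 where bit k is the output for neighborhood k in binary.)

127

position 9: 111 → 0  (bit 7 = 0)
position 10: 110 → 1  (bit 6 = 1)
position 3: 101 → 1  (bit 5 = 1)
position 5: 100 → 1  (bit 4 = 1)
position 8: 011 → 1  (bit 3 = 1)
position 2: 010 → 1  (bit 2 = 1)
position 1: 001 → 1  (bit 1 = 1)
position 0: 000 → 1  (bit 0 = 1)
bits b7..b0 = 01111111 = 127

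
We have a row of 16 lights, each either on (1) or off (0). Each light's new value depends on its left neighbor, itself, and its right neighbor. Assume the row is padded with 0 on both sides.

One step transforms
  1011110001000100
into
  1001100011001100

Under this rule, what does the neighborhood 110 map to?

At position 5 the neighborhood is 110; the next row has 0 there.

0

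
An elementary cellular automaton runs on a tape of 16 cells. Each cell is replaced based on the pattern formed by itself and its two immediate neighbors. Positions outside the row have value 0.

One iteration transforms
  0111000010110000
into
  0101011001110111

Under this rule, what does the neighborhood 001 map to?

At position 0 the neighborhood is 001; the next row has 0 there.

0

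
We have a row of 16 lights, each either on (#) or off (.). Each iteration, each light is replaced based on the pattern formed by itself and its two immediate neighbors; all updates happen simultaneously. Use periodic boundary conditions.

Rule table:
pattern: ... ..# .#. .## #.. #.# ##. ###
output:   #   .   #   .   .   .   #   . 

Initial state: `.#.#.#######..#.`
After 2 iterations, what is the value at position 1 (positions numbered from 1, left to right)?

.#.#.......#..#.
.#.#.#####.#..#.
position 1 holds .

.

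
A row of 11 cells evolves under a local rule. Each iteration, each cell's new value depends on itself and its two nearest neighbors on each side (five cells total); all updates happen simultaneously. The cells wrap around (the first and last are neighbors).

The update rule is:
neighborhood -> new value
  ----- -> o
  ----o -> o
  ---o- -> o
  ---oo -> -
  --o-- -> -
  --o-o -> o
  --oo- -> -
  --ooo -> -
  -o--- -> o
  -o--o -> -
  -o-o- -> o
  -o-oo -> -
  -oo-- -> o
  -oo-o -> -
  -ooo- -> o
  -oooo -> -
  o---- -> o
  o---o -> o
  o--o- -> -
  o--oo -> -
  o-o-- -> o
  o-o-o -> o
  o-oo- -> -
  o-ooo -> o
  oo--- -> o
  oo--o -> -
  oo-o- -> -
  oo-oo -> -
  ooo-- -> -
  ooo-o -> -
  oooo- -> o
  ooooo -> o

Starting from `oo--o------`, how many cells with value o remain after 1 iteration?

6

-o---ooooo-
count of o: 6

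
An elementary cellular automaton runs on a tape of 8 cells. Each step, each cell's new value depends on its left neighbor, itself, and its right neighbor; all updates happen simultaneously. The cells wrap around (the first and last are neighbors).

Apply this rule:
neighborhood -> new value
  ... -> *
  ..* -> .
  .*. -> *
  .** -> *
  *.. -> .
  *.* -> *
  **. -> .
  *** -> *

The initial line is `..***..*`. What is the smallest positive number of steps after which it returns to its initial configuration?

24

..**...*
..*..*.*
..*..***
..*..**.
*.*..*..
***..*..
**...*..
*..*.*..
*..***..
*..**...
*..*..*.
*..*..**
...*..**
.*.*..*.
.***..*.
.**...*.
.*..*.*.
.*..***.
.*..**..
.*..*..*
**..*..*
*...*..*
..*.*..*
..***..*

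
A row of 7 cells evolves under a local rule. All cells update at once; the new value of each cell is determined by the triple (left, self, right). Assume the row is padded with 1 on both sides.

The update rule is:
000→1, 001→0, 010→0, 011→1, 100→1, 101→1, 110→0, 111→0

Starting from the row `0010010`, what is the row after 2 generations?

0100101

1001001
0100101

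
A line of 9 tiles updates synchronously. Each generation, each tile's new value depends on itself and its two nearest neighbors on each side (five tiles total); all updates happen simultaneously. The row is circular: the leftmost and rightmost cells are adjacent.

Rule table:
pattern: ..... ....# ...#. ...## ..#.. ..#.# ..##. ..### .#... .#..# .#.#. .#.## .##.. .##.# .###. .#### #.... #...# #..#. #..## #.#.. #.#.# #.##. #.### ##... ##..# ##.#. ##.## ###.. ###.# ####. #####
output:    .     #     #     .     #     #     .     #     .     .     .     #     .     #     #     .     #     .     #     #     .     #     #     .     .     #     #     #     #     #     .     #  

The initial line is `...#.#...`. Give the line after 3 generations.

...###.##

generation 1: .###...#.
generation 2: ####..##.
generation 3: ...###.##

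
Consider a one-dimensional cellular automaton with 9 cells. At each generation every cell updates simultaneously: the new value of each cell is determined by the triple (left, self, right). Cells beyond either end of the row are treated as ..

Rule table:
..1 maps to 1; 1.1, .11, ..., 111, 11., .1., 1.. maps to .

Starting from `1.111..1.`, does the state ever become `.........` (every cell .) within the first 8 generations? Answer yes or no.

generation 1: ......1..
generation 2: .....1...
generation 3: ....1....
generation 4: ...1.....
generation 5: ..1......
generation 6: .1.......
generation 7: 1........
generation 8: .........
all cells are . at generation 8

yes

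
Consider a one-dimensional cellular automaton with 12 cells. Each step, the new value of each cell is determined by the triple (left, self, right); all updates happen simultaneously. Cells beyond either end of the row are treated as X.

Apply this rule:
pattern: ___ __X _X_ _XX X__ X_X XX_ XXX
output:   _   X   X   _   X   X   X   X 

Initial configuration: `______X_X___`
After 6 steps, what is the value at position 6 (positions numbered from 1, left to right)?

step 1: X____XXXXX_X
step 2: XX__X_XXXXX_
step 3: XXXXXX_XXXXX
step 4: XXXXXXX_XXXX
step 5: XXXXXXXX_XXX
step 6: XXXXXXXXX_XX
position 6 holds X

X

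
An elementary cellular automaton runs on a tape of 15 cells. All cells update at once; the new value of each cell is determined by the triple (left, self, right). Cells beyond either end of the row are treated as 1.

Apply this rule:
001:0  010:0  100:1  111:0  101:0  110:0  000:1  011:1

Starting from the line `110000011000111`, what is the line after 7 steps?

001111010110100
101000000100010
000111110011000
110100001010110
000011100000100
111010011110010
000001010001000

000001010001000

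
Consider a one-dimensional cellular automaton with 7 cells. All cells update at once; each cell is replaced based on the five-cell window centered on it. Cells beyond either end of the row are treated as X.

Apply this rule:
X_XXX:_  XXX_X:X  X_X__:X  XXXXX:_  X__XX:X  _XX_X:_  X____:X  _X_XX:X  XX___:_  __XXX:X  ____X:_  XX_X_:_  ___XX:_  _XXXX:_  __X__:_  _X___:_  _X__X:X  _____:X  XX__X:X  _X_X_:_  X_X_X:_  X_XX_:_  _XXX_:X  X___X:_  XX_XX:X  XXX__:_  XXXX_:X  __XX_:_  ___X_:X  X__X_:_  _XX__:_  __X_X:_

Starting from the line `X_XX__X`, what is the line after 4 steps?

XX__X__

XX__XXX
X_XXX__
XX_X_XX
XX__X__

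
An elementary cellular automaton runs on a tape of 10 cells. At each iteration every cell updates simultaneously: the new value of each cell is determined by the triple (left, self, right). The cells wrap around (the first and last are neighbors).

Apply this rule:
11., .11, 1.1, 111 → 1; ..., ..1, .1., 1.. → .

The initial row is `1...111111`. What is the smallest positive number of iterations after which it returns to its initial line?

1

1...111111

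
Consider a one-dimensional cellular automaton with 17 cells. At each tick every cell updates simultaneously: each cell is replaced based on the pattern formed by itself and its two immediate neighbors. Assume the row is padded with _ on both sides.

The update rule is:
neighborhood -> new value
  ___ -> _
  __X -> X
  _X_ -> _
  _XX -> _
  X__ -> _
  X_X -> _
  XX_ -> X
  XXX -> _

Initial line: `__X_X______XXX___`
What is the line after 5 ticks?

_X________X__X___
X________X__X____
________X__X_____
_______X__X______
______X__X_______

______X__X_______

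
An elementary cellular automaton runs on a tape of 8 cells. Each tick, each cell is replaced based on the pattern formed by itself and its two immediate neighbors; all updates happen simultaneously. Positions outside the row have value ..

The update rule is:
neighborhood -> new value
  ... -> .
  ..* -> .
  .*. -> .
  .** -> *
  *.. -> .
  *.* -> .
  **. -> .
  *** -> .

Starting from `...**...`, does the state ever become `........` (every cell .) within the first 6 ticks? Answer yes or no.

tick 1: ...*....
tick 2: ........
all cells are . at tick 2

yes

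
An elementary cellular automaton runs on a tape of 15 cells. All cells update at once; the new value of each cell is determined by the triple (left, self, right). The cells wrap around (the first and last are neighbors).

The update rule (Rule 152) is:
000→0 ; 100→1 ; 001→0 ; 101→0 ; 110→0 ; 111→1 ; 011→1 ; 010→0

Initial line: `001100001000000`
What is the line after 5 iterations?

000000001000010

001010000100000
000001000010000
000000100001000
000000010000100
000000001000010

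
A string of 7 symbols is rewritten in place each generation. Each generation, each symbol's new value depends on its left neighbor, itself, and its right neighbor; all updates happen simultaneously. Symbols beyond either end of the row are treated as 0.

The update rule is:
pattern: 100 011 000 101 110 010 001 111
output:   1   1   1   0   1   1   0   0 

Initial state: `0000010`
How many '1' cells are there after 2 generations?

4

generation 1: 1111011
generation 2: 1001011
count of 1: 4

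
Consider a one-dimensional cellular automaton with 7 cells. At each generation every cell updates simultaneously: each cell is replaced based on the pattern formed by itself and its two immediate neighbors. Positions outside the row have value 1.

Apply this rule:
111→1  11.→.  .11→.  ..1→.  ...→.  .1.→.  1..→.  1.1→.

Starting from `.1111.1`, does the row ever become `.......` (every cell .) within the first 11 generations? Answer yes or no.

yes

..11...
.......
all cells are . at generation 2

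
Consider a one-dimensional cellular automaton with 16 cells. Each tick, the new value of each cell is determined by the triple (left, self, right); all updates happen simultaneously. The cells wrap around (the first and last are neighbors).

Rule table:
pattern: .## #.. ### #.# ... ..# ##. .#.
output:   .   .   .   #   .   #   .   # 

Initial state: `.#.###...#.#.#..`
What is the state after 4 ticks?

###.....######..
.......#.......#
......##......##
.....#.......#..

.....#.......#..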